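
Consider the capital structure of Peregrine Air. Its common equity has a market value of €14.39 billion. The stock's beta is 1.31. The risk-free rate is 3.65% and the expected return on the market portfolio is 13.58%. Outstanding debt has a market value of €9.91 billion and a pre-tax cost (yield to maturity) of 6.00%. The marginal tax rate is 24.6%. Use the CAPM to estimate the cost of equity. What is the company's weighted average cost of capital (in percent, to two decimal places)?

11.71%

Market risk premium = 13.58% − 3.65% = 9.93%.
Cost of equity via CAPM: Re = 3.65% + 1.31 × 9.93% = 16.6583%.
Total capital V = 14.39 + 9.91 = 24.3.
Equity: weight = 14.39/24.3 = 0.5922; cost = 16.6583%.
Debt: weight = 9.91/24.3 = 0.4078; after-tax cost = 6% × (1 − 24.6%) = 4.5240%.
WACC = 0.5922 × 16.6583% + 0.4078 × 4.5240% = 11.7097%.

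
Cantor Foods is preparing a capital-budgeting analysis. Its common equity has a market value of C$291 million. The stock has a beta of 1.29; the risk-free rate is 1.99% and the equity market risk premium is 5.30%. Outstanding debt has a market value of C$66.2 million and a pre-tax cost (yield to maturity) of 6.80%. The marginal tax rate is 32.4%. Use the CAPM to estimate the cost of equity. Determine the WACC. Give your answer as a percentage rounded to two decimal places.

8.04%

Cost of equity via CAPM: Re = 1.99% + 1.29 × 5.3% = 8.8270%.
Total capital V = 291 + 66.2 = 357.2.
Equity: weight = 291/357.2 = 0.8147; cost = 8.827%.
Debt: weight = 66.2/357.2 = 0.1853; after-tax cost = 6.8% × (1 − 32.4%) = 4.5968%.
WACC = 0.8147 × 8.8270% + 0.1853 × 4.5968% = 8.0430%.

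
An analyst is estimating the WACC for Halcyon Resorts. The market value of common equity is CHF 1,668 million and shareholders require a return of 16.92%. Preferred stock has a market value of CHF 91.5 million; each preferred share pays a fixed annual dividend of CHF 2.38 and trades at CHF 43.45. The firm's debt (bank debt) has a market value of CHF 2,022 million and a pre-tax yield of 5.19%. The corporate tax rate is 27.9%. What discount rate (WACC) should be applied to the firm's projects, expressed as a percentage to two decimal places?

Cost of preferred: Rp = 2.38 / 43.45 = 5.4776%.
Total capital V = 1668 + 91.5 + 2022 = 3781.5.
Equity: weight = 1668/3781.5 = 0.4411; cost = 16.92%.
Preferred: weight = 91.5/3781.5 = 0.0242; cost = 5.4776%.
Bank debt: weight = 2022/3781.5 = 0.5347; after-tax cost = 5.19% × (1 − 27.9%) = 3.7420%.
WACC = 0.4411 × 16.9200% + 0.0242 × 5.4776% + 0.5347 × 3.7420% = 9.5967%.

9.60%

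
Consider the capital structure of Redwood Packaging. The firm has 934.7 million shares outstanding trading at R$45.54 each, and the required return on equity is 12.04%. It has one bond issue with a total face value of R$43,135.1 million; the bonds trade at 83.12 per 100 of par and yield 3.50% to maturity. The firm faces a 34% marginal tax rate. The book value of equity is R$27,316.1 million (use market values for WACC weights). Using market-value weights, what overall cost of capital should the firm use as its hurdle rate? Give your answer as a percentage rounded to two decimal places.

7.59%

Market value of equity E = 45.54 × 934.7m = 42566.238m. Market value of debt D = 43135.1m × 83.12/100 = 35853.89512m.
Total capital V = 42566.238 + 35853.89512 = 78420.13312.
Equity: weight = 42566.238/78420.13312 = 0.5428; cost = 12.04%.
Bonds outstanding: weight = 35853.89512/78420.13312 = 0.4572; after-tax cost = 3.5% × (1 − 34%) = 2.3100%.
WACC = 0.5428 × 12.0400% + 0.4572 × 2.3100% = 7.5914%.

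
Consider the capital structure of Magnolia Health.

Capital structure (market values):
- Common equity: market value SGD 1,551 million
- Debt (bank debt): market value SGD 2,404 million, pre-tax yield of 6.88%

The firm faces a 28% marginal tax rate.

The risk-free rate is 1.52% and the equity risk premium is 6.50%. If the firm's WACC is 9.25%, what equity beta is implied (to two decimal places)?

Total capital V = 1551 + 2404 = 3955.
Equity weight = 1551/3955 = 0.3922.
Bank debt weight = 2404/3955 = 0.6078.
Debt contribution = 0.6078 × 6.88% × (1 − 28%) = 3.0110%.
Required equity contribution = 9.25% − 3.0110% = 6.2390%  ⇒  Re = 15.9093%.
CAPM: 15.9093% = 1.52% + β × 6.5%  ⇒  β = 2.2137.

2.21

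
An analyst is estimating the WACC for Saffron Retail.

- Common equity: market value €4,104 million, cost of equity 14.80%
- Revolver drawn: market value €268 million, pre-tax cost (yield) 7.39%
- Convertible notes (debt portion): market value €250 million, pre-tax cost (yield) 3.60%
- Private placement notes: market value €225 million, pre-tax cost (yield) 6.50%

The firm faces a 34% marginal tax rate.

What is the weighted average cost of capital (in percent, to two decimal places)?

13.12%

Total capital V = 4104 + 268 + 250 + 225 = 4847.
Equity: weight = 4104/4847 = 0.8467; cost = 14.8%.
Revolver drawn: weight = 268/4847 = 0.0553; after-tax cost = 7.39% × (1 − 34%) = 4.8774%.
Convertible notes (debt portion): weight = 250/4847 = 0.0516; after-tax cost = 3.6% × (1 − 34%) = 2.3760%.
Private placement notes: weight = 225/4847 = 0.0464; after-tax cost = 6.5% × (1 − 34%) = 4.2900%.
WACC = 0.8467 × 14.8000% + 0.0553 × 4.8774% + 0.0516 × 2.3760% + 0.0464 × 4.2900% = 13.1227%.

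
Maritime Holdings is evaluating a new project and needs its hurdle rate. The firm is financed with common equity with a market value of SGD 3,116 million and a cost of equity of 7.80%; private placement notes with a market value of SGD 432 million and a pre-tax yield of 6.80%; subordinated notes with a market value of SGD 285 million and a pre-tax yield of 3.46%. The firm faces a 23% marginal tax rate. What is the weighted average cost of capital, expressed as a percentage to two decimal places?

7.13%

Total capital V = 3116 + 432 + 285 = 3833.
Equity: weight = 3116/3833 = 0.8129; cost = 7.8%.
Private placement notes: weight = 432/3833 = 0.1127; after-tax cost = 6.8% × (1 − 23%) = 5.2360%.
Subordinated notes: weight = 285/3833 = 0.0744; after-tax cost = 3.46% × (1 − 23%) = 2.6642%.
WACC = 0.8129 × 7.8000% + 0.1127 × 5.2360% + 0.0744 × 2.6642% = 7.1292%.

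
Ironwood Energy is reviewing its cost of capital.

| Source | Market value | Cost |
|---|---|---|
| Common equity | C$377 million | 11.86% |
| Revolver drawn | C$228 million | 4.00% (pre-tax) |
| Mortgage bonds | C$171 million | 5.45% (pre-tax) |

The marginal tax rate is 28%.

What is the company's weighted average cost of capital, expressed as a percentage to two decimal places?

7.47%

Total capital V = 377 + 228 + 171 = 776.
Equity: weight = 377/776 = 0.4858; cost = 11.86%.
Revolver drawn: weight = 228/776 = 0.2938; after-tax cost = 4% × (1 − 28%) = 2.8800%.
Mortgage bonds: weight = 171/776 = 0.2204; after-tax cost = 5.45% × (1 − 28%) = 3.9240%.
WACC = 0.4858 × 11.8600% + 0.2938 × 2.8800% + 0.2204 × 3.9240% = 7.4728%.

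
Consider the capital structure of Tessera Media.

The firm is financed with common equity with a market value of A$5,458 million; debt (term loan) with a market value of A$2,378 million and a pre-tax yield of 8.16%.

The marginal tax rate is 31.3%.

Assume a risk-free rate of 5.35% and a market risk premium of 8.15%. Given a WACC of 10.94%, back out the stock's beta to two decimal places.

Total capital V = 5458 + 2378 = 7836.
Equity weight = 5458/7836 = 0.6965.
Term loan weight = 2378/7836 = 0.3035.
Debt contribution = 0.3035 × 8.16% × (1 − 31.3%) = 1.7012%.
Required equity contribution = 10.94% − 1.7012% = 9.2388%  ⇒  Re = 13.2640%.
CAPM: 13.2640% = 5.35% + β × 8.15%  ⇒  β = 0.9710.

0.97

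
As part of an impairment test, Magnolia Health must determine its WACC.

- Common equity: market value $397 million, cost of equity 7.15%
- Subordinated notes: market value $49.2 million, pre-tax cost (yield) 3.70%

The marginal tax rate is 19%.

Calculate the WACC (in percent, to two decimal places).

Total capital V = 397 + 49.2 = 446.2.
Equity: weight = 397/446.2 = 0.8897; cost = 7.15%.
Subordinated notes: weight = 49.2/446.2 = 0.1103; after-tax cost = 3.7% × (1 − 19%) = 2.9970%.
WACC = 0.8897 × 7.1500% + 0.1103 × 2.9970% = 6.6921%.

6.69%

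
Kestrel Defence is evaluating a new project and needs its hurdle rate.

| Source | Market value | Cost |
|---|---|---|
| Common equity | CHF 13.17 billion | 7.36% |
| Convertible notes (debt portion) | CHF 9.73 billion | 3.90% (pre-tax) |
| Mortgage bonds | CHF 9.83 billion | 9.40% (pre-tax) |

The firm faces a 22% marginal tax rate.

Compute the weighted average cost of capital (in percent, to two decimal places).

Total capital V = 13.17 + 9.73 + 9.83 = 32.73.
Equity: weight = 13.17/32.73 = 0.4024; cost = 7.36%.
Convertible notes (debt portion): weight = 9.73/32.73 = 0.2973; after-tax cost = 3.9% × (1 − 22%) = 3.0420%.
Mortgage bonds: weight = 9.83/32.73 = 0.3003; after-tax cost = 9.4% × (1 − 22%) = 7.3320%.
WACC = 0.4024 × 7.3600% + 0.2973 × 3.0420% + 0.3003 × 7.3320% = 6.0679%.

6.07%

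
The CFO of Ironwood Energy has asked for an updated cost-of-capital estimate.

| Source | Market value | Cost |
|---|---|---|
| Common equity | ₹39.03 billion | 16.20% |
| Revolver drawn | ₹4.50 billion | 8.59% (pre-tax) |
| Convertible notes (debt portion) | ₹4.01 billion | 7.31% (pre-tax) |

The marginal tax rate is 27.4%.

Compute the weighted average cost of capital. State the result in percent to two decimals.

14.34%

Total capital V = 39.03 + 4.5 + 4.01 = 47.54.
Equity: weight = 39.03/47.54 = 0.8210; cost = 16.2%.
Revolver drawn: weight = 4.5/47.54 = 0.0947; after-tax cost = 8.59% × (1 − 27.4%) = 6.2363%.
Convertible notes (debt portion): weight = 4.01/47.54 = 0.0844; after-tax cost = 7.31% × (1 − 27.4%) = 5.3071%.
WACC = 0.8210 × 16.2000% + 0.0947 × 6.2363% + 0.0844 × 5.3071% = 14.3380%.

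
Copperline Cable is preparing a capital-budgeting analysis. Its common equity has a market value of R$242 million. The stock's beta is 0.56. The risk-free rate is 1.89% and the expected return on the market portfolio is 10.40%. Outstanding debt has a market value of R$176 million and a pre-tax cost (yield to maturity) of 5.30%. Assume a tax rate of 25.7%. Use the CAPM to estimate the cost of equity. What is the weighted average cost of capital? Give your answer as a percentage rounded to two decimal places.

5.51%

Market risk premium = 10.4% − 1.89% = 8.51%.
Cost of equity via CAPM: Re = 1.89% + 0.56 × 8.51% = 6.6556%.
Total capital V = 242 + 176 = 418.
Equity: weight = 242/418 = 0.5789; cost = 6.6556%.
Debt: weight = 176/418 = 0.4211; after-tax cost = 5.3% × (1 − 25.7%) = 3.9379%.
WACC = 0.5789 × 6.6556% + 0.4211 × 3.9379% = 5.5113%.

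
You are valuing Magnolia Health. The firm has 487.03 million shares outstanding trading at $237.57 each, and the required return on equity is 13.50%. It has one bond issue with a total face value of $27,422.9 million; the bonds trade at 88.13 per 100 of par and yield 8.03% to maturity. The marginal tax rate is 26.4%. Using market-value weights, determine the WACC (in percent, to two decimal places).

12.19%

Market value of equity E = 237.57 × 487.03m = 115703.7171m. Market value of debt D = 27422.9m × 88.13/100 = 24167.80177m.
Total capital V = 115703.7171 + 24167.80177 = 139871.51887.
Equity: weight = 115703.7171/139871.51887 = 0.8272; cost = 13.5%.
Bonds outstanding: weight = 24167.80177/139871.51887 = 0.1728; after-tax cost = 8.03% × (1 − 26.4%) = 5.9101%.
WACC = 0.8272 × 13.5000% + 0.1728 × 5.9101% = 12.1886%.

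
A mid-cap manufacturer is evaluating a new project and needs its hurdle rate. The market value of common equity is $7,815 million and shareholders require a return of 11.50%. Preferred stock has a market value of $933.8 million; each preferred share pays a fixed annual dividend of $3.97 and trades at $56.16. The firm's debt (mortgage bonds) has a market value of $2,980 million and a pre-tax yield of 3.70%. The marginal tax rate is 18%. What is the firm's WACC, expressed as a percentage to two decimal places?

9.00%

Cost of preferred: Rp = 3.97 / 56.16 = 7.0691%.
Total capital V = 7815 + 933.8 + 2980 = 11728.8.
Equity: weight = 7815/11728.8 = 0.6663; cost = 11.5%.
Preferred: weight = 933.8/11728.8 = 0.0796; cost = 7.0691%.
Mortgage bonds: weight = 2980/11728.8 = 0.2541; after-tax cost = 3.7% × (1 − 18%) = 3.0340%.
WACC = 0.6663 × 11.5000% + 0.0796 × 7.0691% + 0.2541 × 3.0340% = 8.9962%.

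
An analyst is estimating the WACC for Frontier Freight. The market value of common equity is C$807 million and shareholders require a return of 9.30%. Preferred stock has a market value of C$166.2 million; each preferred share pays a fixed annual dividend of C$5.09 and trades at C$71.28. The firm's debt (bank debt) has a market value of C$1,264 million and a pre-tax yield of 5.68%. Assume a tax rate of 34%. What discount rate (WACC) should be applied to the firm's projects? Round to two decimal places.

6.00%

Cost of preferred: Rp = 5.09 / 71.28 = 7.1409%.
Total capital V = 807 + 166.2 + 1264 = 2237.2.
Equity: weight = 807/2237.2 = 0.3607; cost = 9.3%.
Preferred: weight = 166.2/2237.2 = 0.0743; cost = 7.1409%.
Bank debt: weight = 1264/2237.2 = 0.5650; after-tax cost = 5.68% × (1 − 34%) = 3.7488%.
WACC = 0.3607 × 9.3000% + 0.0743 × 7.1409% + 0.5650 × 3.7488% = 6.0032%.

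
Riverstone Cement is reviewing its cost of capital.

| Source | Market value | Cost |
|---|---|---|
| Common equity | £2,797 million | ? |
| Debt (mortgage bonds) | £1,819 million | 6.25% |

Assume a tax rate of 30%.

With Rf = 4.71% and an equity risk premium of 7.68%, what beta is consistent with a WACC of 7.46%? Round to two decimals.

0.62

Total capital V = 2797 + 1819 = 4616.
Equity weight = 2797/4616 = 0.6059.
Mortgage bonds weight = 1819/4616 = 0.3941.
Debt contribution = 0.3941 × 6.25% × (1 − 30%) = 1.7240%.
Required equity contribution = 7.46% − 1.7240% = 5.7360%  ⇒  Re = 9.4663%.
CAPM: 9.4663% = 4.71% + β × 7.68%  ⇒  β = 0.6193.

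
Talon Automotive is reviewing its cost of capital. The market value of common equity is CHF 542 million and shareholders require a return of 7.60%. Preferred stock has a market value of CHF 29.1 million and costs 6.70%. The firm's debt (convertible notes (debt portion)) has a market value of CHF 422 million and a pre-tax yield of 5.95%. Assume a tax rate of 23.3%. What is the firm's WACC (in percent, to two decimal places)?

Total capital V = 542 + 29.1 + 422 = 993.1.
Equity: weight = 542/993.1 = 0.5458; cost = 7.6%.
Preferred: weight = 29.1/993.1 = 0.0293; cost = 6.7%.
Convertible notes (debt portion): weight = 422/993.1 = 0.4249; after-tax cost = 5.95% × (1 − 23.3%) = 4.5636%.
WACC = 0.5458 × 7.6000% + 0.0293 × 6.7000% + 0.4249 × 4.5636% = 6.2834%.

6.28%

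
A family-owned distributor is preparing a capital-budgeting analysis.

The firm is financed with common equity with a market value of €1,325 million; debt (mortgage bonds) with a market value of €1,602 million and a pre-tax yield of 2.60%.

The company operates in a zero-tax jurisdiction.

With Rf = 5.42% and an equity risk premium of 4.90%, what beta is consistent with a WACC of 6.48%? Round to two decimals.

1.17

Total capital V = 1325 + 1602 = 2927.
Equity weight = 1325/2927 = 0.4527.
Mortgage bonds weight = 1602/2927 = 0.5473.
Debt contribution = 0.5473 × 2.6% × (1 − 0%) = 1.4230%.
Required equity contribution = 6.48% − 1.4230% = 5.0570%  ⇒  Re = 11.1711%.
CAPM: 11.1711% = 5.42% + β × 4.9%  ⇒  β = 1.1737.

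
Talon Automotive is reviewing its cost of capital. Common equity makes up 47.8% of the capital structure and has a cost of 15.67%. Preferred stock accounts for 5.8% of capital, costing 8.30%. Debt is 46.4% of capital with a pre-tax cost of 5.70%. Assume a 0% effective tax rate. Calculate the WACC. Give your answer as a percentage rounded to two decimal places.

10.62%

After-tax cost of debt = 5.7% × (1 − 0%) = 5.7000%.
WACC = 0.478 × 15.6700% + 0.058 × 8.3000% + 0.464 × 5.7000% = 10.6165%.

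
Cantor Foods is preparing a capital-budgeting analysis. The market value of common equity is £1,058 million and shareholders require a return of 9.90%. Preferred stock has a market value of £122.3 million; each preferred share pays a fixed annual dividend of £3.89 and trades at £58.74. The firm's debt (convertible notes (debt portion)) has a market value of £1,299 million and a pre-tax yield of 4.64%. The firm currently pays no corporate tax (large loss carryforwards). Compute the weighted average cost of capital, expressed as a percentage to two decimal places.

Cost of preferred: Rp = 3.89 / 58.74 = 6.6224%.
Total capital V = 1058 + 122.3 + 1299 = 2479.3.
Equity: weight = 1058/2479.3 = 0.4267; cost = 9.9%.
Preferred: weight = 122.3/2479.3 = 0.0493; cost = 6.6224%.
Convertible notes (debt portion): weight = 1299/2479.3 = 0.5239; after-tax cost = 4.64% × (1 − 0%) = 4.6400%.
WACC = 0.4267 × 9.9000% + 0.0493 × 6.6224% + 0.5239 × 4.6400% = 6.9824%.

6.98%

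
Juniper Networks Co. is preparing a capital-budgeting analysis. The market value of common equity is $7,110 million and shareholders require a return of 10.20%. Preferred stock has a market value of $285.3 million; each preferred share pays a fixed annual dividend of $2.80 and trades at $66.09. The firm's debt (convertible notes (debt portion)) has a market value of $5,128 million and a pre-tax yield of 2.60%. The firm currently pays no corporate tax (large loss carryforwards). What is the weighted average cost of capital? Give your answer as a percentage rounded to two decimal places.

Cost of preferred: Rp = 2.8 / 66.09 = 4.2366%.
Total capital V = 7110 + 285.3 + 5128 = 12523.3.
Equity: weight = 7110/12523.3 = 0.5677; cost = 10.2%.
Preferred: weight = 285.3/12523.3 = 0.0228; cost = 4.2366%.
Convertible notes (debt portion): weight = 5128/12523.3 = 0.4095; after-tax cost = 2.6% × (1 − 0%) = 2.6000%.
WACC = 0.5677 × 10.2000% + 0.0228 × 4.2366% + 0.4095 × 2.6000% = 6.9521%.

6.95%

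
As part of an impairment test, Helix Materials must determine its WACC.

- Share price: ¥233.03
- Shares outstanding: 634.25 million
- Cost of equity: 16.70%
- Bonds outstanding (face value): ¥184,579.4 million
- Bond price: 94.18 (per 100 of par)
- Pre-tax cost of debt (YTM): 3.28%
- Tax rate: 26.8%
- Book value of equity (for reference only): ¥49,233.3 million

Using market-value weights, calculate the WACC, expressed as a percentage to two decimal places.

8.97%

Market value of equity E = 233.03 × 634.25m = 147799.2775m. Market value of debt D = 184579.4m × 94.18/100 = 173836.87892m.
Total capital V = 147799.2775 + 173836.87892 = 321636.15642.
Equity: weight = 147799.2775/321636.15642 = 0.4595; cost = 16.7%.
Bonds outstanding: weight = 173836.87892/321636.15642 = 0.5405; after-tax cost = 3.28% × (1 − 26.8%) = 2.4010%.
WACC = 0.4595 × 16.7000% + 0.5405 × 2.4010% = 8.9717%.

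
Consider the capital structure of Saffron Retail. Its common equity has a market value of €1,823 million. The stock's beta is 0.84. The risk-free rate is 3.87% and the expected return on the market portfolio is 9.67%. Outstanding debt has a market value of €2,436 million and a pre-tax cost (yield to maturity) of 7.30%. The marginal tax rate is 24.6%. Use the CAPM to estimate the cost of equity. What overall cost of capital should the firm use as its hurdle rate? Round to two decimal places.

Market risk premium = 9.67% − 3.87% = 5.8%.
Cost of equity via CAPM: Re = 3.87% + 0.84 × 5.8% = 8.7420%.
Total capital V = 1823 + 2436 = 4259.
Equity: weight = 1823/4259 = 0.4280; cost = 8.742%.
Debt: weight = 2436/4259 = 0.5720; after-tax cost = 7.3% × (1 − 24.6%) = 5.5042%.
WACC = 0.4280 × 8.7420% + 0.5720 × 5.5042% = 6.8901%.

6.89%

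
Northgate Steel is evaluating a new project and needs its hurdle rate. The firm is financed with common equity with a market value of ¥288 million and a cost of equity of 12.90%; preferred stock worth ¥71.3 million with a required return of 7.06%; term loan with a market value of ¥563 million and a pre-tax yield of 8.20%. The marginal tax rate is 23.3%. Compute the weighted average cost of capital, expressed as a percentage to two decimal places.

8.41%

Total capital V = 288 + 71.3 + 563 = 922.3.
Equity: weight = 288/922.3 = 0.3123; cost = 12.9%.
Preferred: weight = 71.3/922.3 = 0.0773; cost = 7.06%.
Term loan: weight = 563/922.3 = 0.6104; after-tax cost = 8.2% × (1 − 23.3%) = 6.2894%.
WACC = 0.3123 × 12.9000% + 0.0773 × 7.0600% + 0.6104 × 6.2894% = 8.4132%.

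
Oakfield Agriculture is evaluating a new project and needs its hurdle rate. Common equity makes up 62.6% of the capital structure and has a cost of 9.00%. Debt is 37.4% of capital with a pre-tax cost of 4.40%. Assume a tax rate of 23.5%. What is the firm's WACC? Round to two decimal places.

6.89%

After-tax cost of debt = 4.4% × (1 − 23.5%) = 3.3660%.
WACC = 0.626 × 9.0000% + 0.374 × 3.3660% = 6.8929%.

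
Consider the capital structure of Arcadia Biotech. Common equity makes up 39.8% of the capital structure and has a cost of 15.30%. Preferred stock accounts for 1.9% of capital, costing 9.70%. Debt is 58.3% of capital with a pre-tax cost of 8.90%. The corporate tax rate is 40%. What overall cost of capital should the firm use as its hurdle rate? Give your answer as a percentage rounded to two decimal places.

After-tax cost of debt = 8.9% × (1 − 40%) = 5.3400%.
WACC = 0.398 × 15.3000% + 0.019 × 9.7000% + 0.583 × 5.3400% = 9.3869%.

9.39%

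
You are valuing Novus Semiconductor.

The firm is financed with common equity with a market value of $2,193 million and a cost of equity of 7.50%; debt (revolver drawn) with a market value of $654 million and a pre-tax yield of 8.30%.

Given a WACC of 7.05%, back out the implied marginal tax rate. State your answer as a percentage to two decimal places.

Total capital V = 2193 + 654 = 2847.
Equity weight = 2193/2847 = 0.7703.
Revolver drawn weight = 654/2847 = 0.2297.
Equity contribution = 0.7703 × 7.5% = 5.7771%.
Debt contribution must be 7.05% − 5.7771% = 1.2729%.
0.2297 × 8.3% × (1 − T) = 1.2729%  ⇒  (1 − T) = 0.6676.
T = 33.2403%.

33.24%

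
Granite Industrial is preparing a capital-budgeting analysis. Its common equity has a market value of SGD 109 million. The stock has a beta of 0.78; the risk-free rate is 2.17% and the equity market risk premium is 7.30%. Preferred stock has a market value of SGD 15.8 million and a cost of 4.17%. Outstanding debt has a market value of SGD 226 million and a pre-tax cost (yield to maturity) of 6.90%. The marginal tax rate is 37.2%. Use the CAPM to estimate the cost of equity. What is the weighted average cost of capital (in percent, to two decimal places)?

Cost of equity via CAPM: Re = 2.17% + 0.78 × 7.3% = 7.8640%.
Total capital V = 109 + 15.8 + 226 = 350.8.
Equity: weight = 109/350.8 = 0.3107; cost = 7.864%.
Preferred: weight = 15.8/350.8 = 0.0450; cost = 4.17%.
Debt: weight = 226/350.8 = 0.6442; after-tax cost = 6.9% × (1 − 37.2%) = 4.3332%.
WACC = 0.3107 × 7.8640% + 0.0450 × 4.1700% + 0.6442 × 4.3332% = 5.4229%.

5.42%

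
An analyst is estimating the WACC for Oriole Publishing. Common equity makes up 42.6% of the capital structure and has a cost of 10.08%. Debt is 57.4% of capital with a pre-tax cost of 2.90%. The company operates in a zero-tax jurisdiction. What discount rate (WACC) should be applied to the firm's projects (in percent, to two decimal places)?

5.96%

After-tax cost of debt = 2.9% × (1 − 0%) = 2.9000%.
WACC = 0.426 × 10.0800% + 0.574 × 2.9000% = 5.9587%.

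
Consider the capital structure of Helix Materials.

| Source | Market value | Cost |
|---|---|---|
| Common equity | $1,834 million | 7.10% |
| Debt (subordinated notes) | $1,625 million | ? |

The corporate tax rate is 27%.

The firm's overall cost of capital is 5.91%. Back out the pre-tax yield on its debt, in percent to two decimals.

6.26%

Total capital V = 1834 + 1625 = 3459.
Equity weight = 1834/3459 = 0.5302.
Subordinated notes weight = 1625/3459 = 0.4698.
Equity contribution = 0.5302 × 7.1% = 3.7645%.
Remaining for debt = 5.91% − 3.7645% = 2.1455%.
Rd × (1 − 27%) × 0.4698 = 2.1455%  ⇒  Rd = 6.2561%.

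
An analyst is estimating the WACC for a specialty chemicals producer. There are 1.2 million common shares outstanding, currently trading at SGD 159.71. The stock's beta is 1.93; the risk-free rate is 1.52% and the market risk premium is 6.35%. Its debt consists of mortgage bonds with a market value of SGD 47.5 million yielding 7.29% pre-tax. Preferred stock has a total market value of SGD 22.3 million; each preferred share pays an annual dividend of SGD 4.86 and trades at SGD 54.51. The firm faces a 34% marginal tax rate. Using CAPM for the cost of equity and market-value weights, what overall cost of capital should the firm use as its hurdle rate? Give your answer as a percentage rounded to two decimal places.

11.73%

Cost of equity via CAPM: Re = 1.52% + 1.93 × 6.35% = 13.7755%.
Cost of preferred: Rp = 4.86 / 54.51 = 8.9158%.
Market value of equity E = 159.71 × 1.2m = 191.652m.
Total capital V = 191.652 + 22.3 + 47.5 = 261.452.
Equity: weight = 191.652/261.452 = 0.7330; cost = 13.7755%.
Preferred: weight = 22.3/261.452 = 0.0853; cost = 8.9158%.
Mortgage bonds: weight = 47.5/261.452 = 0.1817; after-tax cost = 7.29% × (1 − 34%) = 4.8114%.
WACC = 0.7330 × 13.7755% + 0.0853 × 8.9158% + 0.1817 × 4.8114% = 11.7324%.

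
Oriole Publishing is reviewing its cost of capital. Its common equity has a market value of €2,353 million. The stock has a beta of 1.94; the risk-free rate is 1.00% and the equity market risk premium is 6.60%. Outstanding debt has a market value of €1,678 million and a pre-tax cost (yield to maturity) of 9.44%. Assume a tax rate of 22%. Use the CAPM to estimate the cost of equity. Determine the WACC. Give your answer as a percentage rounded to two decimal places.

11.12%

Cost of equity via CAPM: Re = 1.0% + 1.94 × 6.6% = 13.8040%.
Total capital V = 2353 + 1678 = 4031.
Equity: weight = 2353/4031 = 0.5837; cost = 13.804%.
Debt: weight = 1678/4031 = 0.4163; after-tax cost = 9.44% × (1 − 22%) = 7.3632%.
WACC = 0.5837 × 13.8040% + 0.4163 × 7.3632% = 11.1229%.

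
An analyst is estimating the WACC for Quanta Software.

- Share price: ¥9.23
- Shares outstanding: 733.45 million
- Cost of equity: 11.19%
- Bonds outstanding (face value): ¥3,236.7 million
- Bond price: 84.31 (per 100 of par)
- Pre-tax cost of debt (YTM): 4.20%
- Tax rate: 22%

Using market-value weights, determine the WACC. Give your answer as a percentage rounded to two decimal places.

8.92%

Market value of equity E = 9.23 × 733.45m = 6769.7435m. Market value of debt D = 3236.7m × 84.31/100 = 2728.86177m.
Total capital V = 6769.7435 + 2728.86177 = 9498.60527.
Equity: weight = 6769.7435/9498.60527 = 0.7127; cost = 11.19%.
Bonds outstanding: weight = 2728.86177/9498.60527 = 0.2873; after-tax cost = 4.2% × (1 − 22%) = 3.2760%.
WACC = 0.7127 × 11.1900% + 0.2873 × 3.2760% = 8.9164%.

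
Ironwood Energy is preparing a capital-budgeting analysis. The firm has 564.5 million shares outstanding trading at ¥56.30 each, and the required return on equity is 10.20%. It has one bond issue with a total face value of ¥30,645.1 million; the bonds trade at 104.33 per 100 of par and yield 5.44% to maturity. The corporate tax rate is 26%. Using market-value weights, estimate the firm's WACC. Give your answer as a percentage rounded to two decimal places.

Market value of equity E = 56.3 × 564.5m = 31781.35m. Market value of debt D = 30645.1m × 104.33/100 = 31972.03283m.
Total capital V = 31781.35 + 31972.03283 = 63753.38283.
Equity: weight = 31781.35/63753.38283 = 0.4985; cost = 10.2%.
Bonds outstanding: weight = 31972.03283/63753.38283 = 0.5015; after-tax cost = 5.44% × (1 − 26%) = 4.0256%.
WACC = 0.4985 × 10.2000% + 0.5015 × 4.0256% = 7.1036%.

7.10%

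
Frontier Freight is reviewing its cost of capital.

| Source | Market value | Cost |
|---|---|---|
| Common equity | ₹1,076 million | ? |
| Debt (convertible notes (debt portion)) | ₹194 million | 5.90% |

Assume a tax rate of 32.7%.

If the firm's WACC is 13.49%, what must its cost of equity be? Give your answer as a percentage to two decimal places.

Total capital V = 1076 + 194 = 1270.
Equity weight = 1076/1270 = 0.8472.
Convertible notes (debt portion) weight = 194/1270 = 0.1528.
Debt contribution = 0.1528 × 5.9% × (1 − 32.7%) = 0.6065%.
Required equity contribution = 13.49% − 0.6065% = 12.8835%.
Re = 12.8835% / 0.8472 = 15.2063%.

15.21%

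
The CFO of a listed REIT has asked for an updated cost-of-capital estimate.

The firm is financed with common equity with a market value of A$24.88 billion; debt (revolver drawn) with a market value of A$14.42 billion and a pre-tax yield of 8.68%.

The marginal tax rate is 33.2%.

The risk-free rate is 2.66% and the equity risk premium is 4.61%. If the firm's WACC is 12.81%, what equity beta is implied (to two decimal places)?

Total capital V = 24.88 + 14.42 = 39.3.
Equity weight = 24.88/39.3 = 0.6331.
Revolver drawn weight = 14.42/39.3 = 0.3669.
Debt contribution = 0.3669 × 8.68% × (1 − 33.2%) = 2.1275%.
Required equity contribution = 12.81% − 2.1275% = 10.6825%  ⇒  Re = 16.8739%.
CAPM: 16.8739% = 2.66% + β × 4.61%  ⇒  β = 3.0833.

3.08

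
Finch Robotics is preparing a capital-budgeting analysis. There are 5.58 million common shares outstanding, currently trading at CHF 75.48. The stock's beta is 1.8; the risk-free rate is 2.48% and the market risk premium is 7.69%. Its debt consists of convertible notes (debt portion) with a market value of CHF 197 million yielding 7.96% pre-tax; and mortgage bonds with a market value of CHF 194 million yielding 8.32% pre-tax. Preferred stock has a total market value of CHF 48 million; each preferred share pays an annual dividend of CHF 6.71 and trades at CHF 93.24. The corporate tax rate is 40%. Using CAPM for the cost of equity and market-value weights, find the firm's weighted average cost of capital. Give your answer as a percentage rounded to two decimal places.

10.61%

Cost of equity via CAPM: Re = 2.48% + 1.8 × 7.69% = 16.3220%.
Cost of preferred: Rp = 6.71 / 93.24 = 7.1965%.
Market value of equity E = 75.48 × 5.58m = 421.1784m.
Total capital V = 421.1784 + 48 + 197 + 194 = 860.1784.
Equity: weight = 421.1784/860.1784 = 0.4896; cost = 16.322%.
Preferred: weight = 48/860.1784 = 0.0558; cost = 7.1965%.
Convertible notes (debt portion): weight = 197/860.1784 = 0.2290; after-tax cost = 7.96% × (1 − 40%) = 4.7760%.
Mortgage bonds: weight = 194/860.1784 = 0.2255; after-tax cost = 8.32% × (1 − 40%) = 4.9920%.
WACC = 0.4896 × 16.3220% + 0.0558 × 7.1965% + 0.2290 × 4.7760% + 0.2255 × 4.9920% = 10.6132%.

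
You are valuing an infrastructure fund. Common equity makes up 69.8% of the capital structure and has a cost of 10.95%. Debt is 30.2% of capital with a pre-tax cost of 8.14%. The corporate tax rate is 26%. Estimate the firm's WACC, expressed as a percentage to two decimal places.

9.46%

After-tax cost of debt = 8.14% × (1 − 26%) = 6.0236%.
WACC = 0.698 × 10.9500% + 0.302 × 6.0236% = 9.4622%.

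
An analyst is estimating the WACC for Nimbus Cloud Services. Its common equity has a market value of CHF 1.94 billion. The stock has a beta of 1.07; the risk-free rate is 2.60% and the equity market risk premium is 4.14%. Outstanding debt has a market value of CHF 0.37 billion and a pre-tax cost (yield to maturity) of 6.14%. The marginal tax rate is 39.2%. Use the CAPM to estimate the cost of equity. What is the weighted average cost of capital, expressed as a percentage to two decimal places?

Cost of equity via CAPM: Re = 2.6% + 1.07 × 4.14% = 7.0298%.
Total capital V = 1.94 + 0.37 = 2.31.
Equity: weight = 1.94/2.31 = 0.8398; cost = 7.0298%.
Debt: weight = 0.37/2.31 = 0.1602; after-tax cost = 6.14% × (1 − 39.2%) = 3.7331%.
WACC = 0.8398 × 7.0298% + 0.1602 × 3.7331% = 6.5018%.

6.50%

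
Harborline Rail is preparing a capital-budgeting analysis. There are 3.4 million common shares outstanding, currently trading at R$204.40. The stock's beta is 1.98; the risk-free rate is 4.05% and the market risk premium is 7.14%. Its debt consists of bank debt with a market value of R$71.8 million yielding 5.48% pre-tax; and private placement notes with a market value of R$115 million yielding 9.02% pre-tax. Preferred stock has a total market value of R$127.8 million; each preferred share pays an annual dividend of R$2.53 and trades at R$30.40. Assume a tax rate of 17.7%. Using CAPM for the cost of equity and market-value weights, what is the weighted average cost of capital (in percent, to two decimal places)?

Cost of equity via CAPM: Re = 4.05% + 1.98 × 7.14% = 18.1872%.
Cost of preferred: Rp = 2.53 / 30.4 = 8.3224%.
Market value of equity E = 204.4 × 3.4m = 694.96m.
Total capital V = 694.96 + 127.8 + 71.8 + 115 = 1009.56.
Equity: weight = 694.96/1009.56 = 0.6884; cost = 18.1872%.
Preferred: weight = 127.8/1009.56 = 0.1266; cost = 8.3224%.
Bank debt: weight = 71.8/1009.56 = 0.0711; after-tax cost = 5.48% × (1 − 17.7%) = 4.5100%.
Private placement notes: weight = 115/1009.56 = 0.1139; after-tax cost = 9.02% × (1 − 17.7%) = 7.4235%.
WACC = 0.6884 × 18.1872% + 0.1266 × 8.3224% + 0.0711 × 4.5100% + 0.1139 × 7.4235% = 14.7396%.

14.74%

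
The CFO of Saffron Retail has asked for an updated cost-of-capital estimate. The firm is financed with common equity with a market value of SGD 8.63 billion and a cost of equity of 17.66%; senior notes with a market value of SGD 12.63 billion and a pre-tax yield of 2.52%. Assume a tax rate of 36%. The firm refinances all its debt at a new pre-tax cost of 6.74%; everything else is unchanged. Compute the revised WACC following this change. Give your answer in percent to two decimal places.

After the change:
Total capital V = 8.63 + 12.63 = 21.26.
Equity: weight = 8.63/21.26 = 0.4059; cost = 17.66%.
Senior notes: weight = 12.63/21.26 = 0.5941; after-tax cost = 6.74% × (1 − 36%) = 4.3136%.
WACC = 0.4059 × 17.6600% + 0.5941 × 4.3136% = 9.7313%.

9.73%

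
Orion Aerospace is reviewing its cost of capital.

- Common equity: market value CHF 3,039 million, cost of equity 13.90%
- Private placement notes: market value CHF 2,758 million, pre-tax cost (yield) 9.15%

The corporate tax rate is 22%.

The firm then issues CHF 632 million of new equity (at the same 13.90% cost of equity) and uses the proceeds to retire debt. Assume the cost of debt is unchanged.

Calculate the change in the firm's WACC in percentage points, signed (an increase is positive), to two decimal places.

+0.74 pp

Current WACC:
Total capital V = 3039 + 2758 = 5797.
Equity: weight = 3039/5797 = 0.5242; cost = 13.9%.
Private placement notes: weight = 2758/5797 = 0.4758; after-tax cost = 9.15% × (1 − 22%) = 7.1370%.
WACC = 0.5242 × 13.9000% + 0.4758 × 7.1370% = 10.6824%.
After the change:
Total capital V = 3671 + 2126 = 5797.
Equity: weight = 3671/5797 = 0.6333; cost = 13.9%.
Private placement notes: weight = 2126/5797 = 0.3667; after-tax cost = 9.15% × (1 − 22%) = 7.1370%.
WACC = 0.6333 × 13.9000% + 0.3667 × 7.1370% = 11.4197%.
Change in WACC = 11.4197% − 10.6824% = 0.7373 pp.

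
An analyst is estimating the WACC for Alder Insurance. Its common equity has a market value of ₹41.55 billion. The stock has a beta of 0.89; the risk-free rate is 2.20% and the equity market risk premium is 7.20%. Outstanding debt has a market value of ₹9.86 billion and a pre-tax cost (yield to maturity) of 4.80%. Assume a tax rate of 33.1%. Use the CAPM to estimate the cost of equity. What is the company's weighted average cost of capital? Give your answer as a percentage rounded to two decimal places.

Cost of equity via CAPM: Re = 2.2% + 0.89 × 7.2% = 8.6080%.
Total capital V = 41.55 + 9.86 = 51.41.
Equity: weight = 41.55/51.41 = 0.8082; cost = 8.608%.
Debt: weight = 9.86/51.41 = 0.1918; after-tax cost = 4.8% × (1 − 33.1%) = 3.2112%.
WACC = 0.8082 × 8.6080% + 0.1918 × 3.2112% = 7.5729%.

7.57%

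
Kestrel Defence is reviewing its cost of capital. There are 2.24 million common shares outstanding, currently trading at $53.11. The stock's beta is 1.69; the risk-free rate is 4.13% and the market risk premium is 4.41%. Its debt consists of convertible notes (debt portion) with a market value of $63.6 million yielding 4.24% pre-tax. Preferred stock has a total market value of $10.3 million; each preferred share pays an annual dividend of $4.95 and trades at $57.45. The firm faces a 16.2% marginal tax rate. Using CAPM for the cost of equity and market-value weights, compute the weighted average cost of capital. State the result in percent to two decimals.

Cost of equity via CAPM: Re = 4.13% + 1.69 × 4.41% = 11.5829%.
Cost of preferred: Rp = 4.95 / 57.45 = 8.6162%.
Market value of equity E = 53.11 × 2.24m = 118.9664m.
Total capital V = 118.9664 + 10.3 + 63.6 = 192.8664.
Equity: weight = 118.9664/192.8664 = 0.6168; cost = 11.5829%.
Preferred: weight = 10.3/192.8664 = 0.0534; cost = 8.6162%.
Convertible notes (debt portion): weight = 63.6/192.8664 = 0.3298; after-tax cost = 4.24% × (1 − 16.2%) = 3.5531%.
WACC = 0.6168 × 11.5829% + 0.0534 × 8.6162% + 0.3298 × 3.5531% = 8.7765%.

8.78%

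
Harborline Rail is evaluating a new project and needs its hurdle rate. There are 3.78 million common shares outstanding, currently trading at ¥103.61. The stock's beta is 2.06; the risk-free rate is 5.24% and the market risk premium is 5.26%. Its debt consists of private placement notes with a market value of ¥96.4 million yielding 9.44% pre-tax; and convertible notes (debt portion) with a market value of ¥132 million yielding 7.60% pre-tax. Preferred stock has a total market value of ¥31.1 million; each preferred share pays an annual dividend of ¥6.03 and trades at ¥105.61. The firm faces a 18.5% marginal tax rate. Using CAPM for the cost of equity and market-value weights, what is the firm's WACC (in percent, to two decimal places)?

Cost of equity via CAPM: Re = 5.24% + 2.06 × 5.26% = 16.0756%.
Cost of preferred: Rp = 6.03 / 105.61 = 5.7097%.
Market value of equity E = 103.61 × 3.78m = 391.6458m.
Total capital V = 391.6458 + 31.1 + 96.4 + 132 = 651.1458.
Equity: weight = 391.6458/651.1458 = 0.6015; cost = 16.0756%.
Preferred: weight = 31.1/651.1458 = 0.0478; cost = 5.7097%.
Private placement notes: weight = 96.4/651.1458 = 0.1480; after-tax cost = 9.44% × (1 − 18.5%) = 7.6936%.
Convertible notes (debt portion): weight = 132/651.1458 = 0.2027; after-tax cost = 7.6% × (1 − 18.5%) = 6.1940%.
WACC = 0.6015 × 16.0756% + 0.0478 × 5.7097% + 0.1480 × 7.6936% + 0.2027 × 6.1940% = 12.3364%.

12.34%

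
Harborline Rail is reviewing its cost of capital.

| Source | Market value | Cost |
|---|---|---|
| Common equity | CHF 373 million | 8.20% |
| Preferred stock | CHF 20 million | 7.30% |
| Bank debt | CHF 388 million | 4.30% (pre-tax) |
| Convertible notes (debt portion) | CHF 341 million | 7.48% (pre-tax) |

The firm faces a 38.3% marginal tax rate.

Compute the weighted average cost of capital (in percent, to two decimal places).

5.18%

Total capital V = 373 + 20 + 388 + 341 = 1122.
Equity: weight = 373/1122 = 0.3324; cost = 8.2%.
Preferred: weight = 20/1122 = 0.0178; cost = 7.3%.
Bank debt: weight = 388/1122 = 0.3458; after-tax cost = 4.3% × (1 − 38.3%) = 2.6531%.
Convertible notes (debt portion): weight = 341/1122 = 0.3039; after-tax cost = 7.48% × (1 − 38.3%) = 4.6152%.
WACC = 0.3324 × 8.2000% + 0.0178 × 7.3000% + 0.3458 × 2.6531% + 0.3039 × 4.6152% = 5.1763%.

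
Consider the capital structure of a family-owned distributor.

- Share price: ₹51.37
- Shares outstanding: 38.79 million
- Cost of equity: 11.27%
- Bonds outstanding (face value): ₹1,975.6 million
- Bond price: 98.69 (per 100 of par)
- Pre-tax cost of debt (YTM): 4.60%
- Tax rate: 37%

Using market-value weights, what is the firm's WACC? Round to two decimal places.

7.13%

Market value of equity E = 51.37 × 38.79m = 1992.6423m. Market value of debt D = 1975.6m × 98.69/100 = 1949.71964m.
Total capital V = 1992.6423 + 1949.71964 = 3942.36194.
Equity: weight = 1992.6423/3942.36194 = 0.5054; cost = 11.27%.
Bonds outstanding: weight = 1949.71964/3942.36194 = 0.4946; after-tax cost = 4.6% × (1 − 37%) = 2.8980%.
WACC = 0.5054 × 11.2700% + 0.4946 × 2.8980% = 7.1296%.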